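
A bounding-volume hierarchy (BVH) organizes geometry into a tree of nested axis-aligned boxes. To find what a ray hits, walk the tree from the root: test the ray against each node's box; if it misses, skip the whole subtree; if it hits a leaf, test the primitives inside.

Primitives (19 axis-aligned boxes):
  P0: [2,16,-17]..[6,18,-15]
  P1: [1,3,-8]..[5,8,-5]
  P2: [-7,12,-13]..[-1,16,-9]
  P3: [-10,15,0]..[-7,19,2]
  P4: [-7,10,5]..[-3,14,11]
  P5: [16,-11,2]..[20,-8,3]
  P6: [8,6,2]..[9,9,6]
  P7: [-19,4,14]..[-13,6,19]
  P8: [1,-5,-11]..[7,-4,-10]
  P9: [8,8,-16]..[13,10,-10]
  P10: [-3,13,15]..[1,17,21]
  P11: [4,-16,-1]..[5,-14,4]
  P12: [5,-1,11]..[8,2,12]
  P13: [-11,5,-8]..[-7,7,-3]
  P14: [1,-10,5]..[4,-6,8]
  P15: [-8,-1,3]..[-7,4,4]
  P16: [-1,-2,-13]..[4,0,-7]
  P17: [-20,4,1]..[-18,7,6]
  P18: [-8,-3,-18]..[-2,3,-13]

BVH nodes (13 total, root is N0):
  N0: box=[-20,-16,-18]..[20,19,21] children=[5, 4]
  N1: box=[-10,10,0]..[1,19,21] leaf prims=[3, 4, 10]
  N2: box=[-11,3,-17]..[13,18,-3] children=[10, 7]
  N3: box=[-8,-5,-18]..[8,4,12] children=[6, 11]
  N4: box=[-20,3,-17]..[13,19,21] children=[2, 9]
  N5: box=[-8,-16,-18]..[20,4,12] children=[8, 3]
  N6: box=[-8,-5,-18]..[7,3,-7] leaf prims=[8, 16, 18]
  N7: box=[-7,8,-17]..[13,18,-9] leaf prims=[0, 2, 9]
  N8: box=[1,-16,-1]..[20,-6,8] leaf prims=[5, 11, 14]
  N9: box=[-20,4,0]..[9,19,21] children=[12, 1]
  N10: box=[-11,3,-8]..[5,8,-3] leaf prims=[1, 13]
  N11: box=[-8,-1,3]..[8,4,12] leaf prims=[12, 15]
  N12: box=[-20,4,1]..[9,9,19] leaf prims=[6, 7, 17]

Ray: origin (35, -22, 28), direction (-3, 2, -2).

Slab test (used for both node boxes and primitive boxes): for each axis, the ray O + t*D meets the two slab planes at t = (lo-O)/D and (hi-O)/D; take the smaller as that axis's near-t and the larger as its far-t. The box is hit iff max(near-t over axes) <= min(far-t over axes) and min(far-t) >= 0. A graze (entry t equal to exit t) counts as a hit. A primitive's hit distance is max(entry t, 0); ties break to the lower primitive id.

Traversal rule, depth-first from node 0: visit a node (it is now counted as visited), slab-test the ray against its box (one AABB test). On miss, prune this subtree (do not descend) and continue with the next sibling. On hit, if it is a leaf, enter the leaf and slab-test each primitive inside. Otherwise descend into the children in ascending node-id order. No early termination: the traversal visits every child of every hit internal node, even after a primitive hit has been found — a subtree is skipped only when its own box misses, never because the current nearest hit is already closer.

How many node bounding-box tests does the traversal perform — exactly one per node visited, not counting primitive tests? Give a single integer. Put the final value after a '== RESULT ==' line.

Trace the traversal:
N0 x:[5,55/3] y:[3,41/2] z:[7/2,23] -> hit [5,55/3], descend [4, 5]
  N4 x:[22/3,55/3] y:[25/2,41/2] z:[7/2,45/2] -> hit [25/2,55/3], descend [2, 9]
    N2 x:[22/3,46/3] y:[25/2,20] z:[31/2,45/2] -> miss, prune
    N9 x:[26/3,55/3] y:[13,41/2] z:[7/2,14] -> hit [13,14], descend [1, 12]
      N1 x:[34/3,15] y:[16,41/2] z:[7/2,14] -> miss, prune
      N12 x:[26/3,55/3] y:[13,31/2] z:[9/2,27/2] -> hit [13,27/2] leaf, test {P6(miss), P7(miss), P17(miss)}
  N5 x:[5,43/3] y:[3,13] z:[8,23] -> hit [8,13], descend [3, 8]
    N3 x:[9,43/3] y:[17/2,13] z:[8,23] -> hit [9,13], descend [6, 11]
      N6 x:[28/3,43/3] y:[17/2,25/2] z:[35/2,23] -> miss, prune
      N11 x:[9,43/3] y:[21/2,13] z:[8,25/2] -> hit [21/2,25/2] leaf, test {P12(miss), P15(miss)}
    N8 x:[5,34/3] y:[3,8] z:[10,29/2] -> miss, prune

order=[0, 4, 2, 9, 1, 12, 5, 3, 6, 11, 8]  |boxes|=11  |leaves|=2  hit=miss

== RESULT ==
11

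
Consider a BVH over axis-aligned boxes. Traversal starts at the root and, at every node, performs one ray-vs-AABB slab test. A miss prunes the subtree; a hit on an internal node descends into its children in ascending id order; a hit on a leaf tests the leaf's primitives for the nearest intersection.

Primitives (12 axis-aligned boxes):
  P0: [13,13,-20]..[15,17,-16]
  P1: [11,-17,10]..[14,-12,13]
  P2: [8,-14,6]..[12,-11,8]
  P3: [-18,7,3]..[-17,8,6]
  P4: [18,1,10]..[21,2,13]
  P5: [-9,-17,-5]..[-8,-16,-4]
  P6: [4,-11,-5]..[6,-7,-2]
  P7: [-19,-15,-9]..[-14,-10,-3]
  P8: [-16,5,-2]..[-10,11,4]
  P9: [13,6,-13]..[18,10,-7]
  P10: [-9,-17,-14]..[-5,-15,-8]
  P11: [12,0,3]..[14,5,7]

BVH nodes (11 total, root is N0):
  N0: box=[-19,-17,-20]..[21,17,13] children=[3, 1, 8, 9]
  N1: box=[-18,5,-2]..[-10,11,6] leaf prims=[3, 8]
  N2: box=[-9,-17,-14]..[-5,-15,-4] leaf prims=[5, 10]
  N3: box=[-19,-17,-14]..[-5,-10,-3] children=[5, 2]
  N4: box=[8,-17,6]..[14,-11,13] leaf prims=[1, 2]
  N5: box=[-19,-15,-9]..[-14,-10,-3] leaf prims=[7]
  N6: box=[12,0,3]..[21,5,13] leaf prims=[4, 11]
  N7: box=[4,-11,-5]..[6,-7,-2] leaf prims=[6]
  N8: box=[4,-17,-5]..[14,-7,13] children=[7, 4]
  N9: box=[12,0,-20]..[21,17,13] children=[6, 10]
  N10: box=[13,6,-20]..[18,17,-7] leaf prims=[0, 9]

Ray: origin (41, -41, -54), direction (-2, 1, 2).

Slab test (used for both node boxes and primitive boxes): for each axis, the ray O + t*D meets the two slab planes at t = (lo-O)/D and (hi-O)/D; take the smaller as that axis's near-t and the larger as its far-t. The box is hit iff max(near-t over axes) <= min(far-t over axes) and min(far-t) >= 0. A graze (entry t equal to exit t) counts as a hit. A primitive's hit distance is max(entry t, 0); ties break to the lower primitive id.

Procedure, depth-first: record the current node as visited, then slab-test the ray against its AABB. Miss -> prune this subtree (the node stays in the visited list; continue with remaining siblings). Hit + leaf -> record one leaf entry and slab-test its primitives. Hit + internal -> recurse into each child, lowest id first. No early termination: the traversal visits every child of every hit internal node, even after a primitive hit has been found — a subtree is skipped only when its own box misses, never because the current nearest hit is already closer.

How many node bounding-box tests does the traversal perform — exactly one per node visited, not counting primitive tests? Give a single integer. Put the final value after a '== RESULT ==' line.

Traverse from the root:
N0 x:[10,30] y:[24,58] z:[17,67/2] -> hit [24,30], descend [1, 3, 8, 9]
  N1 x:[51/2,59/2] y:[46,52] z:[26,30] -> miss, prune
  N3 x:[23,30] y:[24,31] z:[20,51/2] -> hit [24,51/2], descend [2, 5]
    N2 x:[23,25] y:[24,26] z:[20,25] -> hit [24,25] leaf, test {P5@t=49/2, P10(miss)}
    N5 x:[55/2,30] y:[26,31] z:[45/2,51/2] -> miss, prune
  N8 x:[27/2,37/2] y:[24,34] z:[49/2,67/2] -> miss, prune
  N9 x:[10,29/2] y:[41,58] z:[17,67/2] -> miss, prune

Visited [0, 1, 3, 2, 5, 8, 9]. Tests: 7 box, 1 leaf. Nearest: P5.

== RESULT ==
7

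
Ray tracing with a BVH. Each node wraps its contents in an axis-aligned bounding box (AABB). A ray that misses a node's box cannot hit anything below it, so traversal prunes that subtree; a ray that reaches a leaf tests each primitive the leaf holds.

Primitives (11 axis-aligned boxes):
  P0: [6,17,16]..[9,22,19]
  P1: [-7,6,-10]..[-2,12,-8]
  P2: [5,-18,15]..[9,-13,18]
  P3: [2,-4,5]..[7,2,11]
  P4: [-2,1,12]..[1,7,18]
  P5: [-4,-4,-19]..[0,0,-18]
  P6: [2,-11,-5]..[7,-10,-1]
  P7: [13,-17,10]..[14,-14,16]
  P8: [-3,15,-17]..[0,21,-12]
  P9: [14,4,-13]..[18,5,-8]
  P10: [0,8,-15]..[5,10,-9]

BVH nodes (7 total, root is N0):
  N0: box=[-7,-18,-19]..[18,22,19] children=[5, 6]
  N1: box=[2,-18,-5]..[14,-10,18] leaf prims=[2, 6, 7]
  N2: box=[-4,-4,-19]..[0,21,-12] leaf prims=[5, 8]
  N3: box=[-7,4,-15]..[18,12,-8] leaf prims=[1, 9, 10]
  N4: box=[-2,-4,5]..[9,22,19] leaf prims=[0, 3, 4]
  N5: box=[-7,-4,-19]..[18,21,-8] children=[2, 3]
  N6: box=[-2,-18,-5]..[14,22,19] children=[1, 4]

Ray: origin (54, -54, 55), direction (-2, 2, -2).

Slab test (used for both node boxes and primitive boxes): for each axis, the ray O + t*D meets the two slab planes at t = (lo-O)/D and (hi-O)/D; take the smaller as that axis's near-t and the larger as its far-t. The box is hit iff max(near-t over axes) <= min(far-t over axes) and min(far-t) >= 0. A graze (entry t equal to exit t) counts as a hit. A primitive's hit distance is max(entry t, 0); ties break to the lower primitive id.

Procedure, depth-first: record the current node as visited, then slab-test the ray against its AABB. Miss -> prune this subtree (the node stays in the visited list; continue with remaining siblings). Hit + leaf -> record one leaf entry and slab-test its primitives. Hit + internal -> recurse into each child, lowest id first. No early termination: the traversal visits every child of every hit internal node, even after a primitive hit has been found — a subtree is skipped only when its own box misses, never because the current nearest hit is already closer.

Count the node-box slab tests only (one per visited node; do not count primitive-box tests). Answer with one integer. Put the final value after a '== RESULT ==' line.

Walk:
N0 x:[18,61/2] y:[18,38] z:[18,37] -> hit [18,61/2], descend [5, 6]
  N5 x:[18,61/2] y:[25,75/2] z:[63/2,37] -> miss, prune
  N6 x:[20,28] y:[18,38] z:[18,30] -> hit [20,28], descend [1, 4]
    N1 x:[20,26] y:[18,22] z:[37/2,30] -> hit [20,22] leaf, test {P2(miss), P6(miss), P7@t=20}
    N4 x:[45/2,28] y:[25,38] z:[18,25] -> hit [25,25] leaf, test {P0(miss), P3@t=25, P4(miss)}

Summary -> nodes [0, 5, 6, 1, 4]; box-tests=5; leaf-entries=2; first=P7

== RESULT ==
5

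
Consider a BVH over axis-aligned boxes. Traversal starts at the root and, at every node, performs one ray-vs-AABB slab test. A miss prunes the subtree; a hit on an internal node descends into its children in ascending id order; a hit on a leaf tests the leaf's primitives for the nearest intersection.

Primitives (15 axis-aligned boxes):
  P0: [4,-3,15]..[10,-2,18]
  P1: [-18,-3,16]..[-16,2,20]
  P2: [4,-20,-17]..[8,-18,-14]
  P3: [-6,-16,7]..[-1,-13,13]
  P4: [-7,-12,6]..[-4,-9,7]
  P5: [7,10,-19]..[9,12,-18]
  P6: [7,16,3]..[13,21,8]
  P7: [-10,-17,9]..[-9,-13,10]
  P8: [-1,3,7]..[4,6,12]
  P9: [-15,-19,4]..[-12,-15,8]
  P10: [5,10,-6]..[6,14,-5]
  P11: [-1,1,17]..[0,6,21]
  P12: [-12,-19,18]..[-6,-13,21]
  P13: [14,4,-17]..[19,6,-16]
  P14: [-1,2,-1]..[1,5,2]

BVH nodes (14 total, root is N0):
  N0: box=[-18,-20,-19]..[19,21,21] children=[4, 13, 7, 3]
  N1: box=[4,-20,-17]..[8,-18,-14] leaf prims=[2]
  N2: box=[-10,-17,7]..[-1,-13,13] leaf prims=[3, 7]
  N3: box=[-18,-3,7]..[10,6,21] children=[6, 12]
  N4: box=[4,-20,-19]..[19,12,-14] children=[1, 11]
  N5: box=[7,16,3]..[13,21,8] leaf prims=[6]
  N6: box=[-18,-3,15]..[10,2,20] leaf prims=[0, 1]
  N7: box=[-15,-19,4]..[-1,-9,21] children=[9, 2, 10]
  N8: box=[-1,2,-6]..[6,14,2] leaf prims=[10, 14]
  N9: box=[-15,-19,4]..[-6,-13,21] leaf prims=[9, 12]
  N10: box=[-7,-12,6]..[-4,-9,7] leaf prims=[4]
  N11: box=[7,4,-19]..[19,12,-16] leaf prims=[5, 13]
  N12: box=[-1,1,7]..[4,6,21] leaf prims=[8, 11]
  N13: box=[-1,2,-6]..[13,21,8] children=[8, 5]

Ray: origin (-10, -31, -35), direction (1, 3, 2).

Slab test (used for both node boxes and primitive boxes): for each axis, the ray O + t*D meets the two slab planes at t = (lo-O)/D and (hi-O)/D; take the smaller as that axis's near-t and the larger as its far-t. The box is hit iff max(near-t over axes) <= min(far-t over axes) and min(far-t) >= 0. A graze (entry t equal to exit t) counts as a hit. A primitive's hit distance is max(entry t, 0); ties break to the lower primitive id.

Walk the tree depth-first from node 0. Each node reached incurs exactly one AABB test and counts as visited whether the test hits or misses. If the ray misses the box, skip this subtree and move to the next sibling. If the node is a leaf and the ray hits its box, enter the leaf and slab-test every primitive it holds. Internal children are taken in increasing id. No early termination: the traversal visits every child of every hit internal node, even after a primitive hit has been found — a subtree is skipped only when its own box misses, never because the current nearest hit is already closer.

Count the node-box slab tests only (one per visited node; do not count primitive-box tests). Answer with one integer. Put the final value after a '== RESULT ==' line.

Trace the traversal:
N0 x:[-8,29] y:[11/3,52/3] z:[8,28] -> hit [8,52/3], descend [3, 4, 7, 13]
  N3 x:[-8,20] y:[28/3,37/3] z:[21,28] -> miss, prune
  N4 x:[14,29] y:[11/3,43/3] z:[8,21/2] -> miss, prune
  N7 x:[-5,9] y:[4,22/3] z:[39/2,28] -> miss, prune
  N13 x:[9,23] y:[11,52/3] z:[29/2,43/2] -> hit [29/2,52/3], descend [5, 8]
    N5 x:[17,23] y:[47/3,52/3] z:[19,43/2] -> miss, prune
    N8 x:[9,16] y:[11,15] z:[29/2,37/2] -> hit [29/2,15] leaf, test {P10@t=15, P14(miss)}

Visited [0, 3, 4, 7, 13, 5, 8]. Tests: 7 box, 1 leaf. Nearest: P10.

== RESULT ==
7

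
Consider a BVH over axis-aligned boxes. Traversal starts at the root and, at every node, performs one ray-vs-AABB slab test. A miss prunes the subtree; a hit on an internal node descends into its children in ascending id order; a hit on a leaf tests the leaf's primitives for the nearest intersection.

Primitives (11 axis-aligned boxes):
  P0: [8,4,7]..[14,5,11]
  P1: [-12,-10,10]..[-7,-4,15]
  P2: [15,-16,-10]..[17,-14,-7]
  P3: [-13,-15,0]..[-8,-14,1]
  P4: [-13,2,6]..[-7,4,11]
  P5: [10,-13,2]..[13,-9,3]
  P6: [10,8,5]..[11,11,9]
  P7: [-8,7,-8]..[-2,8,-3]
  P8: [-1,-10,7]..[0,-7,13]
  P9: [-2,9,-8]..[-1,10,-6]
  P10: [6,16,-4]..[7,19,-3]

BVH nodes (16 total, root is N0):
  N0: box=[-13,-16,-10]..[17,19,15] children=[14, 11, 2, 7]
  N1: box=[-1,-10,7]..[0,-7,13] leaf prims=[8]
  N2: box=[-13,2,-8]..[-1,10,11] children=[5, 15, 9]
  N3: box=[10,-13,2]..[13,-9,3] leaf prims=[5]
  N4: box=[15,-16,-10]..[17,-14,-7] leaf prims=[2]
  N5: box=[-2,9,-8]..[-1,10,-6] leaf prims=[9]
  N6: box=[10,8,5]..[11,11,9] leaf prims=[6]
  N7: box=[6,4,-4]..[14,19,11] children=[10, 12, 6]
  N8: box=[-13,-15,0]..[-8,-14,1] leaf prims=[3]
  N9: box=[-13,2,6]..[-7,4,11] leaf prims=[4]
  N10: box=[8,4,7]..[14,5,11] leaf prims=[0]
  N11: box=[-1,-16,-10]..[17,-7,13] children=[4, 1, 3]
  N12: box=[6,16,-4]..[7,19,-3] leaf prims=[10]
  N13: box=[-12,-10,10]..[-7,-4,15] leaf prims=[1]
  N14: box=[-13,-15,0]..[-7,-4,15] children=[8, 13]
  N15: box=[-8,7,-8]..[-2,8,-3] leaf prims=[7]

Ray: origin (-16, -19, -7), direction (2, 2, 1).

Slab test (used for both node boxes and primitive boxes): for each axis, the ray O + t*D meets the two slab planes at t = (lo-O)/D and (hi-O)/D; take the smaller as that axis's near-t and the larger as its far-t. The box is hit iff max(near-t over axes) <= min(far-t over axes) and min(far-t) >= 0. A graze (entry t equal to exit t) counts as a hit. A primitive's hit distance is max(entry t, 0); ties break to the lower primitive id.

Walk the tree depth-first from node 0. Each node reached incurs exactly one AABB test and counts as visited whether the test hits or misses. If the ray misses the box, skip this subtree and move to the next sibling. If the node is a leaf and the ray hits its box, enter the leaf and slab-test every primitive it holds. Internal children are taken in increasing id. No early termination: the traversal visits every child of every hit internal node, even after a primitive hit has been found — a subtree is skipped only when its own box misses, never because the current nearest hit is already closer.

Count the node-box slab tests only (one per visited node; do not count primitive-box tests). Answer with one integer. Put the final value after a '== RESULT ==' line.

Walk:
N0 x:[3/2,33/2] y:[3/2,19] z:[-3,22] -> hit [3/2,33/2], descend [2, 7, 11, 14]
  N2 x:[3/2,15/2] y:[21/2,29/2] z:[-1,18] -> miss, prune
  N7 x:[11,15] y:[23/2,19] z:[3,18] -> hit [23/2,15], descend [6, 10, 12]
    N6 x:[13,27/2] y:[27/2,15] z:[12,16] -> hit [27/2,27/2] leaf, test {P6@t=27/2}
    N10 x:[12,15] y:[23/2,12] z:[14,18] -> miss, prune
    N12 x:[11,23/2] y:[35/2,19] z:[3,4] -> miss, prune
  N11 x:[15/2,33/2] y:[3/2,6] z:[-3,20] -> miss, prune
  N14 x:[3/2,9/2] y:[2,15/2] z:[7,22] -> miss, prune

order=[0, 2, 7, 6, 10, 12, 11, 14]  |boxes|=8  |leaves|=1  hit=P6

== RESULT ==
8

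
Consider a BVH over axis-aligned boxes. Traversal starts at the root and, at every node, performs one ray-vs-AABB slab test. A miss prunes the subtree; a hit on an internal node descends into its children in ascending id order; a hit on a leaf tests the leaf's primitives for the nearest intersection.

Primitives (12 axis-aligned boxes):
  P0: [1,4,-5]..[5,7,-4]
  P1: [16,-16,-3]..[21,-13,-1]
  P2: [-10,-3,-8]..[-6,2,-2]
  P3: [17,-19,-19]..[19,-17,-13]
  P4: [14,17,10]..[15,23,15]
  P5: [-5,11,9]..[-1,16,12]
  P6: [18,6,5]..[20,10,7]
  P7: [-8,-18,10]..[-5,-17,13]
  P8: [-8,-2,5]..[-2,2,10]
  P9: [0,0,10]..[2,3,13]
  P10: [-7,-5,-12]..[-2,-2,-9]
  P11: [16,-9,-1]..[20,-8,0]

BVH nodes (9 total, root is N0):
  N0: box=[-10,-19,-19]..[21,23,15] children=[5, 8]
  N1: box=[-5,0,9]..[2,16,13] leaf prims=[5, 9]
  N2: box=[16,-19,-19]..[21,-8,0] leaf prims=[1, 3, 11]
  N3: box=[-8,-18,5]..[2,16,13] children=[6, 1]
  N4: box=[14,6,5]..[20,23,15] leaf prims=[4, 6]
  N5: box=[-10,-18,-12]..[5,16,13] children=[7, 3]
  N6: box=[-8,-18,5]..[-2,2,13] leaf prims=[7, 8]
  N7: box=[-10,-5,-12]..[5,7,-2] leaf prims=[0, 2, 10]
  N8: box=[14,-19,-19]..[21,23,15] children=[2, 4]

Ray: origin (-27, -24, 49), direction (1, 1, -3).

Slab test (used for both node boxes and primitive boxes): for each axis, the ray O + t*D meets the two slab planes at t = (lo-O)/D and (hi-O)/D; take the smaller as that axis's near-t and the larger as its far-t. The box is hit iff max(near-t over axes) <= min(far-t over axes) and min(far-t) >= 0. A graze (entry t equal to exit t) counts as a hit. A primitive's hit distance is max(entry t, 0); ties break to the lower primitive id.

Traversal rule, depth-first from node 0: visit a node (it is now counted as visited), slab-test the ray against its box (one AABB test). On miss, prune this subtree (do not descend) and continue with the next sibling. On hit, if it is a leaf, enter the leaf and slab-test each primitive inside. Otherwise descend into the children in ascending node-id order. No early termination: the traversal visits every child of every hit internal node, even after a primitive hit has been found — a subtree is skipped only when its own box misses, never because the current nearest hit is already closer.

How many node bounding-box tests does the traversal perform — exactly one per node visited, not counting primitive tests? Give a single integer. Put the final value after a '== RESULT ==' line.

Trace the traversal:
N0 x:[17,48] y:[5,47] z:[34/3,68/3] -> hit [17,68/3], descend [5, 8]
  N5 x:[17,32] y:[6,40] z:[12,61/3] -> hit [17,61/3], descend [3, 7]
    N3 x:[19,29] y:[6,40] z:[12,44/3] -> miss, prune
    N7 x:[17,32] y:[19,31] z:[17,61/3] -> hit [19,61/3] leaf, test {P0(miss), P2(miss), P10@t=20}
  N8 x:[41,48] y:[5,47] z:[34/3,68/3] -> miss, prune

5 AABB tests over nodes [0, 5, 3, 7, 8]; 1 leaf entered; closest P10.

== RESULT ==
5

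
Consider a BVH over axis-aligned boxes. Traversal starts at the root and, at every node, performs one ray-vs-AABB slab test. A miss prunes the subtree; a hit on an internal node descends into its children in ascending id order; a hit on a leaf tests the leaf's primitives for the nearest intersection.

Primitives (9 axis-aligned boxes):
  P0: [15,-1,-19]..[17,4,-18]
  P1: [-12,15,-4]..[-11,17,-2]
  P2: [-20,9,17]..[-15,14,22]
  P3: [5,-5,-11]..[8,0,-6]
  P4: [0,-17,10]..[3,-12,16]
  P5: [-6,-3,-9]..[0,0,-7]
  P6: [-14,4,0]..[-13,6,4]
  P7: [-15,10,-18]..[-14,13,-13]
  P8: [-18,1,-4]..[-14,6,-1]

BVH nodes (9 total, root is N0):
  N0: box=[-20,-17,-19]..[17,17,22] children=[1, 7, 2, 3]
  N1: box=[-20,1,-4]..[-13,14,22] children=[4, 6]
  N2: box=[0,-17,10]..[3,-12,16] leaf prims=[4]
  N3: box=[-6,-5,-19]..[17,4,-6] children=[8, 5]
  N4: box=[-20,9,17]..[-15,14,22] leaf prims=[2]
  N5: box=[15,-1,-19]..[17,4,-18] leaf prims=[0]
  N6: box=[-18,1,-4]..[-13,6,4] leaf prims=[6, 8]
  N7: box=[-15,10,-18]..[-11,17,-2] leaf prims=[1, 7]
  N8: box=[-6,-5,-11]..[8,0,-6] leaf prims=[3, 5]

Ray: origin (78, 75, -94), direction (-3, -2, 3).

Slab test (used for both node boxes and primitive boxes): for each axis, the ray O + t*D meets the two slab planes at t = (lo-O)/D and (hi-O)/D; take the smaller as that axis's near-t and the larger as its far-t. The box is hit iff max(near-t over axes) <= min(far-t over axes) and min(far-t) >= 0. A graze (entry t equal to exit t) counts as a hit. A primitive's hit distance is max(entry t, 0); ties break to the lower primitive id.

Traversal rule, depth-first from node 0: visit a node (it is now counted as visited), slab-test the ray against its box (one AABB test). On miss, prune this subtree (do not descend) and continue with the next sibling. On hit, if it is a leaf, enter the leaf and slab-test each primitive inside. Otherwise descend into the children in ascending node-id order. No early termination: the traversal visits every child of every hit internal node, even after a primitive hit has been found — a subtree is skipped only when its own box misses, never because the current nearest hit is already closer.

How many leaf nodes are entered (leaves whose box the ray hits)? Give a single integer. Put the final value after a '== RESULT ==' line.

Trace the traversal:
N0 x:[61/3,98/3] y:[29,46] z:[25,116/3] -> hit [29,98/3], descend [1, 2, 3, 7]
  N1 x:[91/3,98/3] y:[61/2,37] z:[30,116/3] -> hit [61/2,98/3], descend [4, 6]
    N4 x:[31,98/3] y:[61/2,33] z:[37,116/3] -> miss, prune
    N6 x:[91/3,32] y:[69/2,37] z:[30,98/3] -> miss, prune
  N2 x:[25,26] y:[87/2,46] z:[104/3,110/3] -> miss, prune
  N3 x:[61/3,28] y:[71/2,40] z:[25,88/3] -> miss, prune
  N7 x:[89/3,31] y:[29,65/2] z:[76/3,92/3] -> hit [89/3,92/3] leaf, test {P1@t=30, P7(miss)}

Visited [0, 1, 4, 6, 2, 3, 7]. Tests: 7 box, 1 leaf. Nearest: P1.

== RESULT ==
1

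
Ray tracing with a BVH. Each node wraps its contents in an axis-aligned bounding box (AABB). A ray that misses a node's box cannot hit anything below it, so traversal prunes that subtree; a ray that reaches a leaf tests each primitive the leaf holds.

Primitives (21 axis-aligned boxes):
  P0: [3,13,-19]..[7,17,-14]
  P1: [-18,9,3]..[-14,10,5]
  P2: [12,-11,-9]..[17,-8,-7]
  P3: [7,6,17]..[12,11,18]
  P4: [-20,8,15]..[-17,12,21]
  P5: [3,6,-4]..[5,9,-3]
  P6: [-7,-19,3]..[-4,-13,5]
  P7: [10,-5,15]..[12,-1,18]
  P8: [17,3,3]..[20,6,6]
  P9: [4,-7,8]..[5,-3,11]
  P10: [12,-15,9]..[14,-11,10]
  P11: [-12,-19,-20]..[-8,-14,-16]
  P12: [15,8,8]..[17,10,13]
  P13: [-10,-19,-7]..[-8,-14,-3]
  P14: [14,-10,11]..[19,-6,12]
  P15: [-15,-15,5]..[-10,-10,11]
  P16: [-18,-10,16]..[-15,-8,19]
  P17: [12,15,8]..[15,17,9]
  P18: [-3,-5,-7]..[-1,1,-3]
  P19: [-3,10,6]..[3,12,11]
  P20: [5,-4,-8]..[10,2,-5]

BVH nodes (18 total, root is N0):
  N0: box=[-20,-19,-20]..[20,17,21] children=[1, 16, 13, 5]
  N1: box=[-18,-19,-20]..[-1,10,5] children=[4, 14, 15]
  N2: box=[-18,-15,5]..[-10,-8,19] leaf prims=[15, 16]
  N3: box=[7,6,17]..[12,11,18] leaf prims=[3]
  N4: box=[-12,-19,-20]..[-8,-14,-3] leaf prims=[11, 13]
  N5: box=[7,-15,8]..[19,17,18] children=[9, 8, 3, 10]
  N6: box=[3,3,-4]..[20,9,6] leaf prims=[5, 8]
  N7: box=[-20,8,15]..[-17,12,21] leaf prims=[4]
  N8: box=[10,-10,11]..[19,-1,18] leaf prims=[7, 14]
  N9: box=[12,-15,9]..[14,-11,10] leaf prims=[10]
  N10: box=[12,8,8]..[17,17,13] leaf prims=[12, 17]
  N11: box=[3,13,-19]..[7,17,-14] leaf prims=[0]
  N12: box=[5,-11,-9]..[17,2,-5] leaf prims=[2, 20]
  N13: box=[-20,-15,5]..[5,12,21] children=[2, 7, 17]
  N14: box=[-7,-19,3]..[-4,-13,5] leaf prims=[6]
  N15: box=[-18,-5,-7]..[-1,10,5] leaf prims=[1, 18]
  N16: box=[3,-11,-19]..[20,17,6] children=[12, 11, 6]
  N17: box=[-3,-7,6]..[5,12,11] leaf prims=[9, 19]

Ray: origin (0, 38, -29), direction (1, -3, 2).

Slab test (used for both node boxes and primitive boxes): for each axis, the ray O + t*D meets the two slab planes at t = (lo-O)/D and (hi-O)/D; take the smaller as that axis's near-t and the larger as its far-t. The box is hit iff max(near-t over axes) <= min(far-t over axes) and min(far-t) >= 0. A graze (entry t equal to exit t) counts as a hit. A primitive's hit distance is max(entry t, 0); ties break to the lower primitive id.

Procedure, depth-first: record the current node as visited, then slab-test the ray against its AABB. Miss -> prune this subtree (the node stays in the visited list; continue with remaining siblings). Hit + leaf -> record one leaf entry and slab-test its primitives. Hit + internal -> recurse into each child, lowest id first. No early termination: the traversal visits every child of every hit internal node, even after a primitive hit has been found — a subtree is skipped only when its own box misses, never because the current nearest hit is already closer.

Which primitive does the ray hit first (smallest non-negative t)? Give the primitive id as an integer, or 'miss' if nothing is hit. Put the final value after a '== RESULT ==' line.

Trace the traversal:
N0 x:[-20,20] y:[7,19] z:[9/2,25] -> hit [7,19], descend [1, 5, 13, 16]
  N1 x:[-18,-1] y:[28/3,19] z:[9/2,17] -> miss, prune
  N5 x:[7,19] y:[7,53/3] z:[37/2,47/2] -> miss, prune
  N13 x:[-20,5] y:[26/3,53/3] z:[17,25] -> miss, prune
  N16 x:[3,20] y:[7,49/3] z:[5,35/2] -> hit [7,49/3], descend [6, 11, 12]
    N6 x:[3,20] y:[29/3,35/3] z:[25/2,35/2] -> miss, prune
    N11 x:[3,7] y:[7,25/3] z:[5,15/2] -> hit [7,7] leaf, test {P0@t=7}
    N12 x:[5,17] y:[12,49/3] z:[10,12] -> hit [12,12] leaf, test {P2(miss), P20(miss)}

Visited [0, 1, 5, 13, 16, 6, 11, 12]. Tests: 8 box, 2 leaf. Nearest: P0.

== RESULT ==
0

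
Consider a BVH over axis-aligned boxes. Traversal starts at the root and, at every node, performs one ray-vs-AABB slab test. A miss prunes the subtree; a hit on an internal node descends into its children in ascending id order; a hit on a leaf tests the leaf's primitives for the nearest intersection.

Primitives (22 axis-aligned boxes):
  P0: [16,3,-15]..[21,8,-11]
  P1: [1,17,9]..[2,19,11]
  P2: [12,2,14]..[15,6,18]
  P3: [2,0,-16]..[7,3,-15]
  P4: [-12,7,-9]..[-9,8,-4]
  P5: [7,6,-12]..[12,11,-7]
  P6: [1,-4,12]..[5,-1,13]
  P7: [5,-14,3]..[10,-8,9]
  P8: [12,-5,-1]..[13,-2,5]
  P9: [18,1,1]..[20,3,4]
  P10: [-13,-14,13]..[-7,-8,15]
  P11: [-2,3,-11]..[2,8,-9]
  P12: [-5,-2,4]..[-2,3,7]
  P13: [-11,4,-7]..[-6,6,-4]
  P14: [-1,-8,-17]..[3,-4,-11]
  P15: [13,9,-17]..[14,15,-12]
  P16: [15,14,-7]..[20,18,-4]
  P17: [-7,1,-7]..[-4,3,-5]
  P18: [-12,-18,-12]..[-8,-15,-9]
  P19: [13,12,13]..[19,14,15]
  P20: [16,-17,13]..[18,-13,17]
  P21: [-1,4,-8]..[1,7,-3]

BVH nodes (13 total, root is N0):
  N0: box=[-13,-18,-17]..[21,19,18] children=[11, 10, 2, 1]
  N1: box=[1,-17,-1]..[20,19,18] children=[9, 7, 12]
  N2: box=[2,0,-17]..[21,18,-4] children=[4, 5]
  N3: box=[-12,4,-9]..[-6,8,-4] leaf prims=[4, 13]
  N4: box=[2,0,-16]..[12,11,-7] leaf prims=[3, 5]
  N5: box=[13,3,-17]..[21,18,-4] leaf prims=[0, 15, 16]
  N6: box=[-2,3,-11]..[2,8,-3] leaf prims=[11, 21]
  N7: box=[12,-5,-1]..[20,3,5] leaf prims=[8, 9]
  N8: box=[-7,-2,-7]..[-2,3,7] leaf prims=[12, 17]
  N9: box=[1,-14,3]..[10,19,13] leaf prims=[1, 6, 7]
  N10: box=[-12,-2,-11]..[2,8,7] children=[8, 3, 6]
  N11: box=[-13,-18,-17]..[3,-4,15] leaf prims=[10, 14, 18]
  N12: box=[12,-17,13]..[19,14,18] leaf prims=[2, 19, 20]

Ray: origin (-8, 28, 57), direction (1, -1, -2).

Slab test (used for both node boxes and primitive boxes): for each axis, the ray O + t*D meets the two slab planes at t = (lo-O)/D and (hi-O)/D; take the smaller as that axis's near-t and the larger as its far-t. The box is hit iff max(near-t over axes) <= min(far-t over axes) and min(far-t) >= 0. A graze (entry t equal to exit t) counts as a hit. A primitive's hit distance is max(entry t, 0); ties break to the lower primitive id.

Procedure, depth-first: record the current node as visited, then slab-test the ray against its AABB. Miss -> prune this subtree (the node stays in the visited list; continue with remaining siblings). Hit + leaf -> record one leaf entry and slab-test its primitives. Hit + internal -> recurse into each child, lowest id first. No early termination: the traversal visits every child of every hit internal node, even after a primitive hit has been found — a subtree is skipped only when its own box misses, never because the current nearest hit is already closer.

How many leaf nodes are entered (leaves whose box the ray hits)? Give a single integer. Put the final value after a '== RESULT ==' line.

Trace the traversal:
N0 x:[-5,29] y:[9,46] z:[39/2,37] -> hit [39/2,29], descend [1, 2, 10, 11]
  N1 x:[9,28] y:[9,45] z:[39/2,29] -> hit [39/2,28], descend [7, 9, 12]
    N7 x:[20,28] y:[25,33] z:[26,29] -> hit [26,28] leaf, test {P8(miss), P9@t=53/2}
    N9 x:[9,18] y:[9,42] z:[22,27] -> miss, prune
    N12 x:[20,27] y:[14,45] z:[39/2,22] -> hit [20,22] leaf, test {P2(miss), P19(miss), P20(miss)}
  N2 x:[10,29] y:[10,28] z:[61/2,37] -> miss, prune
  N10 x:[-4,10] y:[20,30] z:[25,34] -> miss, prune
  N11 x:[-5,11] y:[32,46] z:[21,37] -> miss, prune

order=[0, 1, 7, 9, 12, 2, 10, 11]  |boxes|=8  |leaves|=2  hit=P9

== RESULT ==
2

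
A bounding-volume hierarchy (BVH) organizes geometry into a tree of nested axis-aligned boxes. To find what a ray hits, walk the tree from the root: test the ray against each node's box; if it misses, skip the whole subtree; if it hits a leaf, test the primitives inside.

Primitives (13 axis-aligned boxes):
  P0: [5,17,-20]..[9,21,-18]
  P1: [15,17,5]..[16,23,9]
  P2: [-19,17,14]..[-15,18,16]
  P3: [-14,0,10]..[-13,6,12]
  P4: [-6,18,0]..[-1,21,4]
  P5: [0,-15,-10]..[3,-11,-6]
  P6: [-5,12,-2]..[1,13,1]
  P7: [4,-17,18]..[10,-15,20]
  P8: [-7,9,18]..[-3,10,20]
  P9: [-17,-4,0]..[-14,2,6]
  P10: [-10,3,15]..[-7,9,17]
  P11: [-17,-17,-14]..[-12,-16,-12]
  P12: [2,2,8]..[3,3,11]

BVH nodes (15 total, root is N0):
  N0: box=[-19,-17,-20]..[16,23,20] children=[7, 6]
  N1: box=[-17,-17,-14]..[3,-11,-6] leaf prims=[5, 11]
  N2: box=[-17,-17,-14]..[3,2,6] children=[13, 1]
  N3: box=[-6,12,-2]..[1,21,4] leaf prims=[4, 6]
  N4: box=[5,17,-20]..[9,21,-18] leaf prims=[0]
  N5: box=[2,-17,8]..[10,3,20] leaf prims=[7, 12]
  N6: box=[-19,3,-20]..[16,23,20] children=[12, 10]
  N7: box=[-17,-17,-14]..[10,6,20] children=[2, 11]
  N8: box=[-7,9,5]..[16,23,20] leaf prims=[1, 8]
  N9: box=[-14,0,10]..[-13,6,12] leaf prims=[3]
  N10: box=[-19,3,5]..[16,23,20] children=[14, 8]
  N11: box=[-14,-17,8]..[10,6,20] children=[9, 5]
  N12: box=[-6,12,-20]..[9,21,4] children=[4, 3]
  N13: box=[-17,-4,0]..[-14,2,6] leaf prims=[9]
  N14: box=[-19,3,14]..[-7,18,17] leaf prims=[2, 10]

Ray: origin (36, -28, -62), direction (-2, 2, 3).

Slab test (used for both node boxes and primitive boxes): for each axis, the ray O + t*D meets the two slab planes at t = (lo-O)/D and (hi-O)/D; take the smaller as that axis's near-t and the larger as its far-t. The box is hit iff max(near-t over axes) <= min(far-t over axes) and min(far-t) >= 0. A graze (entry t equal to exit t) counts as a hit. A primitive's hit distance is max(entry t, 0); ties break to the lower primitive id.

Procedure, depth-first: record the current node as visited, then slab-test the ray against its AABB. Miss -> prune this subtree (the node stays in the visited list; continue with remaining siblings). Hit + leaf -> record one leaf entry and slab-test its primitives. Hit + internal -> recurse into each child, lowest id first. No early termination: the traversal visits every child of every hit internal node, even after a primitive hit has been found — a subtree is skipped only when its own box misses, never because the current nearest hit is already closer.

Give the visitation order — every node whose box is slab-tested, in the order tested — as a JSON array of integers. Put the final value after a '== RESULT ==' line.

Walk:
N0 x:[10,55/2] y:[11/2,51/2] z:[14,82/3] -> hit [14,51/2], descend [6, 7]
  N6 x:[10,55/2] y:[31/2,51/2] z:[14,82/3] -> hit [31/2,51/2], descend [10, 12]
    N10 x:[10,55/2] y:[31/2,51/2] z:[67/3,82/3] -> hit [67/3,51/2], descend [8, 14]
      N8 x:[10,43/2] y:[37/2,51/2] z:[67/3,82/3] -> miss, prune
      N14 x:[43/2,55/2] y:[31/2,23] z:[76/3,79/3] -> miss, prune
    N12 x:[27/2,21] y:[20,49/2] z:[14,22] -> hit [20,21], descend [3, 4]
      N3 x:[35/2,21] y:[20,49/2] z:[20,22] -> hit [20,21] leaf, test {P4(miss), P6@t=20}
      N4 x:[27/2,31/2] y:[45/2,49/2] z:[14,44/3] -> miss, prune
  N7 x:[13,53/2] y:[11/2,17] z:[16,82/3] -> hit [16,17], descend [2, 11]
    N2 x:[33/2,53/2] y:[11/2,15] z:[16,68/3] -> miss, prune
    N11 x:[13,25] y:[11/2,17] z:[70/3,82/3] -> miss, prune

11 AABB tests over nodes [0, 6, 10, 8, 14, 12, 3, 4, 7, 2, 11]; 1 leaf entered; closest P6.

== RESULT ==
[0, 6, 10, 8, 14, 12, 3, 4, 7, 2, 11]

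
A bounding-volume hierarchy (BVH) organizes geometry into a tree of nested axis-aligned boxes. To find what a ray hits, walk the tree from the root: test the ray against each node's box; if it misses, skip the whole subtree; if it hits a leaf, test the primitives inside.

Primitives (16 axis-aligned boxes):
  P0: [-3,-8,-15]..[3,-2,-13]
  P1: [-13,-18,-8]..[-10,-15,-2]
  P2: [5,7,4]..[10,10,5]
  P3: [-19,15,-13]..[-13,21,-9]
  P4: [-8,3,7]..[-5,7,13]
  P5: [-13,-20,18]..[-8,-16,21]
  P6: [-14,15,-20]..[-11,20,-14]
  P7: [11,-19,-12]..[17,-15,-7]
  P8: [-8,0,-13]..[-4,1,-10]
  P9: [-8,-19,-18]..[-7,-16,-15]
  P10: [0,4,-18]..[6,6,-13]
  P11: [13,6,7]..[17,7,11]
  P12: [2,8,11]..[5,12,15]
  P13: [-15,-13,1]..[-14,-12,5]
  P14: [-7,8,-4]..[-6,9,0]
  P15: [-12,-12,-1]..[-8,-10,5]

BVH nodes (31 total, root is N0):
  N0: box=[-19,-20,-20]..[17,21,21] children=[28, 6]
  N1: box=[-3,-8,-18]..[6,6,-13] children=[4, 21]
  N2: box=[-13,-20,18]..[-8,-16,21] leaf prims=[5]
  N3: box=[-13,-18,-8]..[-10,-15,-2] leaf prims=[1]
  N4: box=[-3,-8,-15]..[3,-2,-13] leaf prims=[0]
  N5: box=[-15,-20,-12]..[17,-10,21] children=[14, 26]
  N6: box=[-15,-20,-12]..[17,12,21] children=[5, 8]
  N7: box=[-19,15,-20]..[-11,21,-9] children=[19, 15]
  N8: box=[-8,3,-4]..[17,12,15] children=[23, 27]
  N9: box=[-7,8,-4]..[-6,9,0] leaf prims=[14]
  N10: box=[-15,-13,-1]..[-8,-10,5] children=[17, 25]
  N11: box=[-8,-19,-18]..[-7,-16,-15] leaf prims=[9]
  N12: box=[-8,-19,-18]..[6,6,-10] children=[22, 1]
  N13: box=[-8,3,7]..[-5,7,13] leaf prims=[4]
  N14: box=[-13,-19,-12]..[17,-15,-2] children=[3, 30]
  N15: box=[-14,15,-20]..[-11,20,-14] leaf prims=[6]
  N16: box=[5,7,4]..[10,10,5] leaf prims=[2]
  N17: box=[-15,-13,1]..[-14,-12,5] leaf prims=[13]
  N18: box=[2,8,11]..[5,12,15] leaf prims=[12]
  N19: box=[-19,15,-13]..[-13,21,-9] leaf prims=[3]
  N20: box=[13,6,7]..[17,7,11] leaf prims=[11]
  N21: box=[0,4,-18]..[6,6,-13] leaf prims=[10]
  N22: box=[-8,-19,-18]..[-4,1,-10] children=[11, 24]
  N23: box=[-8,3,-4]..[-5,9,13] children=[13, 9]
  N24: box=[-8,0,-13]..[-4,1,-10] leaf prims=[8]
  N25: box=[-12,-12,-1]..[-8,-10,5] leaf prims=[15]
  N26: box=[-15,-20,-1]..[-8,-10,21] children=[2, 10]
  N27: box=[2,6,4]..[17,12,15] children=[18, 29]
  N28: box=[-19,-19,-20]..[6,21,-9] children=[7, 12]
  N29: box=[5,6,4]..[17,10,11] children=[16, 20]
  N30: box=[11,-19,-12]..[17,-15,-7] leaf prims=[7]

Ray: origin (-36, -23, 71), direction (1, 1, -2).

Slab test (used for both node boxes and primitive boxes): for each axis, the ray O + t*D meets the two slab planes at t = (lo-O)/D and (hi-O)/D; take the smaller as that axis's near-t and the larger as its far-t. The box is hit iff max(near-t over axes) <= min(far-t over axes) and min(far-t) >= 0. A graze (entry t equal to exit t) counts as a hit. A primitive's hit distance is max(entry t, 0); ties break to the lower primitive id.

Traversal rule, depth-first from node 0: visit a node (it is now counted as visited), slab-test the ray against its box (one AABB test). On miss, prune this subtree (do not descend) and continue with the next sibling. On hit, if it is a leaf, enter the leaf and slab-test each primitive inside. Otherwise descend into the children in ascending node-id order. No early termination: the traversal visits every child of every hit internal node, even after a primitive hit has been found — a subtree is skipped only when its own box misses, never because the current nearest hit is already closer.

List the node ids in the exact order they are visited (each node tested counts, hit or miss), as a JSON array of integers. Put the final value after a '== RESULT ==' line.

Walk:
N0 x:[17,53] y:[3,44] z:[25,91/2] -> hit [25,44], descend [6, 28]
  N6 x:[21,53] y:[3,35] z:[25,83/2] -> hit [25,35], descend [5, 8]
    N5 x:[21,53] y:[3,13] z:[25,83/2] -> miss, prune
    N8 x:[28,53] y:[26,35] z:[28,75/2] -> hit [28,35], descend [23, 27]
      N23 x:[28,31] y:[26,32] z:[29,75/2] -> hit [29,31], descend [9, 13]
        N9 x:[29,30] y:[31,32] z:[71/2,75/2] -> miss, prune
        N13 x:[28,31] y:[26,30] z:[29,32] -> hit [29,30] leaf, test {P4@t=29}
      N27 x:[38,53] y:[29,35] z:[28,67/2] -> miss, prune
  N28 x:[17,42] y:[4,44] z:[40,91/2] -> hit [40,42], descend [7, 12]
    N7 x:[17,25] y:[38,44] z:[40,91/2] -> miss, prune
    N12 x:[28,42] y:[4,29] z:[81/2,89/2] -> miss, prune

11 AABB tests over nodes [0, 6, 5, 8, 23, 9, 13, 27, 28, 7, 12]; 1 leaf entered; closest P4.

== RESULT ==
[0, 6, 5, 8, 23, 9, 13, 27, 28, 7, 12]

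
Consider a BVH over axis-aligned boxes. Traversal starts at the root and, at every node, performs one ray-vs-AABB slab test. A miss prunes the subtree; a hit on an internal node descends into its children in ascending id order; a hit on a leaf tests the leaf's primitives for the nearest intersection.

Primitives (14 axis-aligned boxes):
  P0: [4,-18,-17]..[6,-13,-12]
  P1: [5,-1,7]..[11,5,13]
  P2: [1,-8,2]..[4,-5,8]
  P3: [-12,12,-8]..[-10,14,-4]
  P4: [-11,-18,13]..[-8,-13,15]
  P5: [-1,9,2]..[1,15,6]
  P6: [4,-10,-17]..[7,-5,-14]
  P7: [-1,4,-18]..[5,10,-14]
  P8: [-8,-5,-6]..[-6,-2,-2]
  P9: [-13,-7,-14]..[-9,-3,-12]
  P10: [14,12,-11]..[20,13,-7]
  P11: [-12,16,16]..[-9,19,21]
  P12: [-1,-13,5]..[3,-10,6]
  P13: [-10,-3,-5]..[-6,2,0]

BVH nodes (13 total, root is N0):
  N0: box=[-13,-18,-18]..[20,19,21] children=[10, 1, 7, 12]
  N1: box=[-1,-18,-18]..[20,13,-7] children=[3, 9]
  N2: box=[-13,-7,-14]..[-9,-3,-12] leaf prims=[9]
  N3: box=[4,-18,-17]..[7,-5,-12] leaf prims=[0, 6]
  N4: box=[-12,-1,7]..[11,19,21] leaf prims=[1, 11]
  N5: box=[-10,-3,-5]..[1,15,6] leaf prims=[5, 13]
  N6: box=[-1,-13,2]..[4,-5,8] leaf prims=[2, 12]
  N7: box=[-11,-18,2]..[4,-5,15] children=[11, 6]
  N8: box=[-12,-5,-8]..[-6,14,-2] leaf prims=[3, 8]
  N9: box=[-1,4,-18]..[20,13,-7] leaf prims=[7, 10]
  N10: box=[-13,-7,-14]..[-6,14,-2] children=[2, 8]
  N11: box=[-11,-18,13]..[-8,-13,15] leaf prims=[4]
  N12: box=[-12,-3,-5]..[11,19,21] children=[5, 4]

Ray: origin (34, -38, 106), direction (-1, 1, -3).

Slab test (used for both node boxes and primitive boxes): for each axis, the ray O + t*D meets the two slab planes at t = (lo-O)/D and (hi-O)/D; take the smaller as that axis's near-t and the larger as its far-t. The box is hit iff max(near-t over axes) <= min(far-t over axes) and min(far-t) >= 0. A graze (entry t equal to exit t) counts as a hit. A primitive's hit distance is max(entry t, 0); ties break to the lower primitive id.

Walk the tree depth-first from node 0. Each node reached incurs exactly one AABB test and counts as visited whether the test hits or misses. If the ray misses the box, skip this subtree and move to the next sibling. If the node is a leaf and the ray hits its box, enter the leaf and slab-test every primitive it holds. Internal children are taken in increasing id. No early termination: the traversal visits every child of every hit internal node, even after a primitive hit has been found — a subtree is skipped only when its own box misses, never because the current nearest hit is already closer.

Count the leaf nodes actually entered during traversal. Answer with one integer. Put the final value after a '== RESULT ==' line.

Walk:
N0 x:[14,47] y:[20,57] z:[85/3,124/3] -> hit [85/3,124/3], descend [1, 7, 10, 12]
  N1 x:[14,35] y:[20,51] z:[113/3,124/3] -> miss, prune
  N7 x:[30,45] y:[20,33] z:[91/3,104/3] -> hit [91/3,33], descend [6, 11]
    N6 x:[30,35] y:[25,33] z:[98/3,104/3] -> hit [98/3,33] leaf, test {P2@t=98/3, P12(miss)}
    N11 x:[42,45] y:[20,25] z:[91/3,31] -> miss, prune
  N10 x:[40,47] y:[31,52] z:[36,40] -> hit [40,40], descend [2, 8]
    N2 x:[43,47] y:[31,35] z:[118/3,40] -> miss, prune
    N8 x:[40,46] y:[33,52] z:[36,38] -> miss, prune
  N12 x:[23,46] y:[35,57] z:[85/3,37] -> hit [35,37], descend [4, 5]
    N4 x:[23,46] y:[37,57] z:[85/3,33] -> miss, prune
    N5 x:[33,44] y:[35,53] z:[100/3,37] -> hit [35,37] leaf, test {P5(miss), P13(miss)}

Visited [0, 1, 7, 6, 11, 10, 2, 8, 12, 4, 5]. Tests: 11 box, 2 leaf. Nearest: P2.

== RESULT ==
2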